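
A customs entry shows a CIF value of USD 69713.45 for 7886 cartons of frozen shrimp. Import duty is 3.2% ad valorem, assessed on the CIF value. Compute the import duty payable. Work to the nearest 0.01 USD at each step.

Import duty: USD 2230.83

Import duty = 69713.45 × 3.2% = 2230.83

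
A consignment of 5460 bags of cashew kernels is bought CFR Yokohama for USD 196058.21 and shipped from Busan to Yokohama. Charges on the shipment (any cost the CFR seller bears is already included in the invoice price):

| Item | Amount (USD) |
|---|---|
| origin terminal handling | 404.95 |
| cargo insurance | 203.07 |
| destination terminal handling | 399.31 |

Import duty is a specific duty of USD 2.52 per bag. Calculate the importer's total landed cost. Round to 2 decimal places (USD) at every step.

CFR: the seller pays costs through ocean freight to the destination port, but not insurance.
Already in the invoice (seller's account under CFR): origin terminal — exclude.
CIF value = CFR price + insurance = 196058.21 + 203.07 = 196261.28
Import duty = 5460 × 2.52 = 13759.20
Buyer bears: insurance 203.07 + destination terminal 399.31 + duty 13759.20 = 14361.58
Landed cost = invoice 196058.21 + 14361.58 = 210419.79

Total landed cost: USD 210419.79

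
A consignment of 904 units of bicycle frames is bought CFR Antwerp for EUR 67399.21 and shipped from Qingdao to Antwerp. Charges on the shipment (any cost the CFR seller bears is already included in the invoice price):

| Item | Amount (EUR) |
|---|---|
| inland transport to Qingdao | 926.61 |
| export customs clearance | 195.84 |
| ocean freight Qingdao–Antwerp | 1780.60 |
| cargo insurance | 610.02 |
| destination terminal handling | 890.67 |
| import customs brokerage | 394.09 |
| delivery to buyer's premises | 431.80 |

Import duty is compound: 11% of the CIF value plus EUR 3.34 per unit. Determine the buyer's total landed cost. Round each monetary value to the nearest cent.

CFR: the seller pays costs through ocean freight to the destination port, but not insurance.
Already in the invoice (seller's account under CFR): inland to port, export clearance, freight — exclude.
CIF value = CFR price + insurance = 67399.21 + 610.02 = 68009.23
Ad valorem component: 68009.23 × 11% = 7481.02
Specific component: 904 × 3.34 = 3019.36
Import duty = 7481.02 + 3019.36 = 10500.38
Buyer bears: insurance 610.02 + destination terminal 890.67 + brokerage 394.09 + delivery 431.80 + duty 10500.38 = 12826.96
Landed cost = invoice 67399.21 + 12826.96 = 80226.17

Total landed cost: EUR 80226.17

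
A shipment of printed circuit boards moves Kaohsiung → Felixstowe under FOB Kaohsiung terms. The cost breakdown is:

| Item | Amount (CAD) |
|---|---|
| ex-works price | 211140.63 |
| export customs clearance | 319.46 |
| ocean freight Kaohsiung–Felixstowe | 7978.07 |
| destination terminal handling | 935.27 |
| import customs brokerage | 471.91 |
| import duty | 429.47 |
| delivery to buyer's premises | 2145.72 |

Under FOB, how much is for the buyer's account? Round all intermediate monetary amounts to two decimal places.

FOB: the seller bears costs until goods are on board at the origin port; the buyer bears freight, insurance and all costs thereafter.
Seller's account: goods 211140.63 + export clearance 319.46 = 211460.09
Buyer's account: freight 7978.07 + destination terminal 935.27 + brokerage 471.91 + duty 429.47 + delivery 2145.72 = 11960.44

Buyer's account: CAD 11960.44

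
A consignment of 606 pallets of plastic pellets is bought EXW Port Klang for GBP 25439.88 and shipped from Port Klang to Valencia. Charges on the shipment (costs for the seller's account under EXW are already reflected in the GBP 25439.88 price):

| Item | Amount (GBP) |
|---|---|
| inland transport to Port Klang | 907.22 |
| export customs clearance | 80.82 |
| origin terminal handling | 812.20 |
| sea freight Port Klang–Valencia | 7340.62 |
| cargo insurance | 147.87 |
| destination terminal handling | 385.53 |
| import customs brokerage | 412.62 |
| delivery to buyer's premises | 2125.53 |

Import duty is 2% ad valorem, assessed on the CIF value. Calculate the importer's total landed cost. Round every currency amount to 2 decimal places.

EXW: the seller makes goods available at their premises; the buyer bears all onward costs.
CIF value = EXW price + inland to port + export clearance + origin terminal + freight + insurance = 25439.88 + 907.22 + 80.82 + 812.20 + 7340.62 + 147.87 = 34728.61
Import duty = 34728.61 × 2% = 694.57
Buyer bears: inland to port 907.22 + export clearance 80.82 + origin terminal 812.20 + freight 7340.62 + insurance 147.87 + destination terminal 385.53 + brokerage 412.62 + delivery 2125.53 + duty 694.57 = 12906.98
Landed cost = invoice 25439.88 + 12906.98 = 38346.86

Total landed cost: GBP 38346.86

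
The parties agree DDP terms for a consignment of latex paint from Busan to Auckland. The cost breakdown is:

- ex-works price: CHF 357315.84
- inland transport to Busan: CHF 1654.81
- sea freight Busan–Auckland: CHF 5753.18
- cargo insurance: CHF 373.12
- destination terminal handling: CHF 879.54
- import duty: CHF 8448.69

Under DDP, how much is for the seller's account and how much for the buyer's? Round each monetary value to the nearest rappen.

Seller: CHF 374425.18; buyer: CHF 0.00

DDP: the seller bears all costs including import duty.
Seller's account: goods 357315.84 + inland to port 1654.81 + freight 5753.18 + insurance 373.12 + destination terminal 879.54 + duty 8448.69 = 374425.18
Buyer's account: 0.00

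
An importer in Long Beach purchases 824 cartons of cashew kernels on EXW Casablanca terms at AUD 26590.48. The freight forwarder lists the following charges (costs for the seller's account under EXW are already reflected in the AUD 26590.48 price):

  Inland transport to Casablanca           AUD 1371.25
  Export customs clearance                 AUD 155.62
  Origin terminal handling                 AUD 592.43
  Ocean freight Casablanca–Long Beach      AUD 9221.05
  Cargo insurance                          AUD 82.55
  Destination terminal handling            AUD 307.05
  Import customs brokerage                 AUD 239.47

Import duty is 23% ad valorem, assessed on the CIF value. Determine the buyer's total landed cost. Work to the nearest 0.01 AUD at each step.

Total landed cost: AUD 47302.98

EXW: the seller makes goods available at their premises; the buyer bears all onward costs.
CIF value = EXW price + inland to port + export clearance + origin terminal + freight + insurance = 26590.48 + 1371.25 + 155.62 + 592.43 + 9221.05 + 82.55 = 38013.38
Import duty = 38013.38 × 23% = 8743.08
Buyer bears: inland to port 1371.25 + export clearance 155.62 + origin terminal 592.43 + freight 9221.05 + insurance 82.55 + destination terminal 307.05 + brokerage 239.47 + duty 8743.08 = 20712.50
Landed cost = invoice 26590.48 + 20712.50 = 47302.98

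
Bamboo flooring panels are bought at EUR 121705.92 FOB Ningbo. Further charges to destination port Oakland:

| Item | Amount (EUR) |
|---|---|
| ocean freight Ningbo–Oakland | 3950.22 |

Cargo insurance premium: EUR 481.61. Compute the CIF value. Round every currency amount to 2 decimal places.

CIF = FOB price + freight + insurance
CIF = 121705.92 + 3950.22 + 481.61 = 126137.75

CIF value: EUR 126137.75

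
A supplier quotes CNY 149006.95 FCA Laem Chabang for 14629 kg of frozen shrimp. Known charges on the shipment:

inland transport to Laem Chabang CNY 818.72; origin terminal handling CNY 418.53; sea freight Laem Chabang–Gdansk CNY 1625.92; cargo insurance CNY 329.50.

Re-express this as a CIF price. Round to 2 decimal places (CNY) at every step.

CIF price: CNY 151380.90

Not relevant to the conversion: inland to port — on the seller under both FCA and CIF; already in the FCA price and stays in the CIF price.
From FCA to CIF, the seller additionally bears: origin terminal, freight, insurance.
CIF price = 149006.95 + 418.53 + 1625.92 + 329.50 = 151380.90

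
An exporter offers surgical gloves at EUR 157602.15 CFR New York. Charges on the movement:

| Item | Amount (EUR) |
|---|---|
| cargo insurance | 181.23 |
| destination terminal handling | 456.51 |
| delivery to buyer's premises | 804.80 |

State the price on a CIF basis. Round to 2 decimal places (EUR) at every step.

Not relevant to the conversion: delivery, destination terminal — on the buyer under both terms; not part of either seller's price.
From CFR to CIF, the seller additionally bears: insurance.
CIF price = 157602.15 + 181.23 = 157783.38

CIF price: EUR 157783.38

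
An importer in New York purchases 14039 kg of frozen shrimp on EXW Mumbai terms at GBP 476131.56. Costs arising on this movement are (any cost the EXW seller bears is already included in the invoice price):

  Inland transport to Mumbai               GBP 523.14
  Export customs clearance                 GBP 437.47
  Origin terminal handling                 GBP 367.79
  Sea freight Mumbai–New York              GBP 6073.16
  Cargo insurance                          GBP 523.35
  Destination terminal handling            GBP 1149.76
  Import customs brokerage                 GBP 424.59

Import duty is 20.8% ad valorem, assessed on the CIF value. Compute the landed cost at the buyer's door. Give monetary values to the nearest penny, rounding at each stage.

EXW: the seller makes goods available at their premises; the buyer bears all onward costs.
CIF value = EXW price + inland to port + export clearance + origin terminal + freight + insurance = 476131.56 + 523.14 + 437.47 + 367.79 + 6073.16 + 523.35 = 484056.47
Import duty = 484056.47 × 20.8% = 100683.75
Buyer bears: inland to port 523.14 + export clearance 437.47 + origin terminal 367.79 + freight 6073.16 + insurance 523.35 + destination terminal 1149.76 + brokerage 424.59 + duty 100683.75 = 110183.01
Landed cost = invoice 476131.56 + 110183.01 = 586314.57

Total landed cost: GBP 586314.57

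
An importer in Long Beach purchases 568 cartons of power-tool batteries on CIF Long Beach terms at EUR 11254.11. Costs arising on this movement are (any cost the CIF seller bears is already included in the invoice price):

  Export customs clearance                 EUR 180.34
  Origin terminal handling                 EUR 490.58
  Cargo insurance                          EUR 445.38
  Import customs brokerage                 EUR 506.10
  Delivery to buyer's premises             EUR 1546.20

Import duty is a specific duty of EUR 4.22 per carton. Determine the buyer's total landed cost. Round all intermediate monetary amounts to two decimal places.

CIF: the seller pays costs through ocean freight and marine insurance to the destination port.
Already in the invoice (seller's account under CIF): export clearance, origin terminal, insurance — exclude.
The CIF price already equals the CIF value: 11254.11
Import duty = 568 × 4.22 = 2396.96
Buyer bears: brokerage 506.10 + delivery 1546.20 + duty 2396.96 = 4449.26
Landed cost = invoice 11254.11 + 4449.26 = 15703.37

Total landed cost: EUR 15703.37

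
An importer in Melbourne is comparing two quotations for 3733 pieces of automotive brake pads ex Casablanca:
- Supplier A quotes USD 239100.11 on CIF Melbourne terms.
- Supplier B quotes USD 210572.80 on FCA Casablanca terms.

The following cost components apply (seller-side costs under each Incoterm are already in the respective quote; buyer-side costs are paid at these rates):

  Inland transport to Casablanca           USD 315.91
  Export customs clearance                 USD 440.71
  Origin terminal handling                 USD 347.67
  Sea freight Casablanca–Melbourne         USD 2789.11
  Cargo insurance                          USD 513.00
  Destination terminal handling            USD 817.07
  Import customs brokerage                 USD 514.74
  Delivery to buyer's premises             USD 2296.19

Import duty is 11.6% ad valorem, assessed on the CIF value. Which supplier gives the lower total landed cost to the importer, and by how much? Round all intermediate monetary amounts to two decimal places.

Supplier B is cheaper by USD 27763.32

Supplier A (CIF):
The CIF price already equals the CIF value: 239100.11
Import duty = 239100.11 × 11.6% = 27735.61
Buyer bears (A): 817.07 + 514.74 + 2296.19 = 3628.00
Landed cost (A) = invoice 239100.11 + 3628.00 + duty 27735.61 = 270463.72
Supplier B (FCA):
CIF value = FCA price + origin terminal + freight + insurance = 210572.80 + 347.67 + 2789.11 + 513.00 = 214222.58
Import duty = 214222.58 × 11.6% = 24849.82
Buyer bears (B): 347.67 + 2789.11 + 513.00 + 817.07 + 514.74 + 2296.19 = 7277.78
Landed cost (B) = invoice 210572.80 + 7277.78 + duty 24849.82 = 242700.40
Difference = |270463.72 − 242700.40| = 27763.32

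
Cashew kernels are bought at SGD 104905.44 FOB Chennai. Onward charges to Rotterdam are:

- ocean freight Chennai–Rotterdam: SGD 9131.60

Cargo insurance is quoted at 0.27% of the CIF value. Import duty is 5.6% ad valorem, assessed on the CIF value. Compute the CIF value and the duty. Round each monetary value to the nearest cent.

Let C be the CIF value. C = FOB price + freight + 0.27% × C
C − 0.27% × C = 104905.44 + 9131.60
0.9973 × C = 114037.04
C = 114037.04 / 0.9973 = 114345.77
Insurance premium = 0.27% × 114345.77 = 308.73
Import duty = 114345.77 × 5.6% = 6403.36

CIF value: SGD 114345.77; import duty: SGD 6403.36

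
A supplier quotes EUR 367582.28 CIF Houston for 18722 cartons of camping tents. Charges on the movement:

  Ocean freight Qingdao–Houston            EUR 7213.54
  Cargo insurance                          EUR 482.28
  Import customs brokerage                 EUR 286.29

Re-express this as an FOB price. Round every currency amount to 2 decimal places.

FOB price: EUR 359886.46

Not relevant to the conversion: brokerage — on the buyer under both terms; not part of either seller's price.
From CIF to FOB, the seller no longer bears: freight, insurance.
FOB price = 367582.28 − 7213.54 − 482.28 = 359886.46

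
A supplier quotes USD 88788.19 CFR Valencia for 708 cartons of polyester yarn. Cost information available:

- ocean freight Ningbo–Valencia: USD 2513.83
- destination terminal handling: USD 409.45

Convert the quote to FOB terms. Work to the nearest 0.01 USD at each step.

Not relevant to the conversion: destination terminal — on the buyer under both terms; not part of either seller's price.
From CFR to FOB, the seller no longer bears: freight.
FOB price = 88788.19 − 2513.83 = 86274.36

FOB price: USD 86274.36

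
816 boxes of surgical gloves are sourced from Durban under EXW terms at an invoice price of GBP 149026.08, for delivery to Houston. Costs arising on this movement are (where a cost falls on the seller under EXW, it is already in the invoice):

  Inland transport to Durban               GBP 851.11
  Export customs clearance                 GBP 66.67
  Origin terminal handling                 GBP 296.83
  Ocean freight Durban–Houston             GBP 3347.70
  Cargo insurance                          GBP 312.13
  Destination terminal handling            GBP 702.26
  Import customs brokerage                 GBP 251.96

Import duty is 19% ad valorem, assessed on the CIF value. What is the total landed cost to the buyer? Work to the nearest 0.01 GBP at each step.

Total landed cost: GBP 184095.84

EXW: the seller makes goods available at their premises; the buyer bears all onward costs.
CIF value = EXW price + inland to port + export clearance + origin terminal + freight + insurance = 149026.08 + 851.11 + 66.67 + 296.83 + 3347.70 + 312.13 = 153900.52
Import duty = 153900.52 × 19% = 29241.10
Buyer bears: inland to port 851.11 + export clearance 66.67 + origin terminal 296.83 + freight 3347.70 + insurance 312.13 + destination terminal 702.26 + brokerage 251.96 + duty 29241.10 = 35069.76
Landed cost = invoice 149026.08 + 35069.76 = 184095.84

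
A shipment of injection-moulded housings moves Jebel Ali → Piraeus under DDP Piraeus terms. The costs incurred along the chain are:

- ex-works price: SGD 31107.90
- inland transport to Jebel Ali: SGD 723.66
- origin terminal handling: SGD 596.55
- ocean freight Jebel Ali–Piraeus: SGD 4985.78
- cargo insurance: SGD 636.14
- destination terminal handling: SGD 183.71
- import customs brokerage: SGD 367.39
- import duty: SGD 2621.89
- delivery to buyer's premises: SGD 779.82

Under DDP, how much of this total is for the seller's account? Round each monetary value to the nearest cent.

DDP: the seller bears all costs including import duty.
Seller's account: goods 31107.90 + inland to port 723.66 + origin terminal 596.55 + freight 4985.78 + insurance 636.14 + destination terminal 183.71 + brokerage 367.39 + duty 2621.89 + delivery 779.82 = 42002.84
Buyer's account: 0.00

Seller's account: SGD 42002.84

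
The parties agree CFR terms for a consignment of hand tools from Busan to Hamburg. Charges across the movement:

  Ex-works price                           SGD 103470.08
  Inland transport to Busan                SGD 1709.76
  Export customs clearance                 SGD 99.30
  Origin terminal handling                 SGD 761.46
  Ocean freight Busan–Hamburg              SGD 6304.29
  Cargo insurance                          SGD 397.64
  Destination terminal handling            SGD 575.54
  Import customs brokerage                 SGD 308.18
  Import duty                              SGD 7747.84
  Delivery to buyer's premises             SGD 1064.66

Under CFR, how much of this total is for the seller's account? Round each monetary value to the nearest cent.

CFR: the seller pays costs through ocean freight to the destination port, but not insurance.
Seller's account: goods 103470.08 + inland to port 1709.76 + export clearance 99.30 + origin terminal 761.46 + freight 6304.29 = 112344.89
Buyer's account: insurance 397.64 + destination terminal 575.54 + brokerage 308.18 + duty 7747.84 + delivery 1064.66 = 10093.86

Seller's account: SGD 112344.89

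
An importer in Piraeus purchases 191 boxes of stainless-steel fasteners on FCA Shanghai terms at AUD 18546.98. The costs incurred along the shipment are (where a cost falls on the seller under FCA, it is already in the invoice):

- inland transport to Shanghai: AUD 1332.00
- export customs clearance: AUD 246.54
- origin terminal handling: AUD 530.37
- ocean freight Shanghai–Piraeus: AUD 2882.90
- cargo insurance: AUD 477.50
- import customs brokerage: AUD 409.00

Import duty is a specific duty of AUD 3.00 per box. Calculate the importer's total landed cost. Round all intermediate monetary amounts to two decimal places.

FCA: the seller delivers export-cleared goods to the carrier; the buyer bears costs from that point.
Already in the invoice (seller's account under FCA): inland to port, export clearance — exclude.
CIF value = FCA price + origin terminal + freight + insurance = 18546.98 + 530.37 + 2882.90 + 477.50 = 22437.75
Import duty = 191 × 3.00 = 573.00
Buyer bears: origin terminal 530.37 + freight 2882.90 + insurance 477.50 + brokerage 409.00 + duty 573.00 = 4872.77
Landed cost = invoice 18546.98 + 4872.77 = 23419.75

Total landed cost: AUD 23419.75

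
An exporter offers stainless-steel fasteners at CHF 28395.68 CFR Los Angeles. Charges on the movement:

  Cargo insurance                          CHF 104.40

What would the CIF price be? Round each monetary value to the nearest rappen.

CIF price: CHF 28500.08

From CFR to CIF, the seller additionally bears: insurance.
CIF price = 28395.68 + 104.40 = 28500.08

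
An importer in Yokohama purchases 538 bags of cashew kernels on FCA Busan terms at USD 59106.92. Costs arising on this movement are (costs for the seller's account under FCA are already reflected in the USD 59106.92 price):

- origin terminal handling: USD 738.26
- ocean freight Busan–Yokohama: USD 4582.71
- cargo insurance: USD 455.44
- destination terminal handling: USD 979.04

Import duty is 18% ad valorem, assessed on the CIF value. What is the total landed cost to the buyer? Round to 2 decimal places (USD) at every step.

FCA: the seller delivers export-cleared goods to the carrier; the buyer bears costs from that point.
CIF value = FCA price + origin terminal + freight + insurance = 59106.92 + 738.26 + 4582.71 + 455.44 = 64883.33
Import duty = 64883.33 × 18% = 11679.00
Buyer bears: origin terminal 738.26 + freight 4582.71 + insurance 455.44 + destination terminal 979.04 + duty 11679.00 = 18434.45
Landed cost = invoice 59106.92 + 18434.45 = 77541.37

Total landed cost: USD 77541.37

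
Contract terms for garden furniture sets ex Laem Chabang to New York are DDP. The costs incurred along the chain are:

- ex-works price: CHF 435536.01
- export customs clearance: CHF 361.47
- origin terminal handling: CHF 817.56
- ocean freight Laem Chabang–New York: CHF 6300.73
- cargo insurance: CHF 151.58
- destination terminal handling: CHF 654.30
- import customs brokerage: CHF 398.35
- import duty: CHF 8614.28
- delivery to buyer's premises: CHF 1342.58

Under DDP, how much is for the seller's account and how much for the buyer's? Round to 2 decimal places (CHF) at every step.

Seller: CHF 454176.86; buyer: CHF 0.00

DDP: the seller bears all costs including import duty.
Seller's account: goods 435536.01 + export clearance 361.47 + origin terminal 817.56 + freight 6300.73 + insurance 151.58 + destination terminal 654.30 + brokerage 398.35 + duty 8614.28 + delivery 1342.58 = 454176.86
Buyer's account: 0.00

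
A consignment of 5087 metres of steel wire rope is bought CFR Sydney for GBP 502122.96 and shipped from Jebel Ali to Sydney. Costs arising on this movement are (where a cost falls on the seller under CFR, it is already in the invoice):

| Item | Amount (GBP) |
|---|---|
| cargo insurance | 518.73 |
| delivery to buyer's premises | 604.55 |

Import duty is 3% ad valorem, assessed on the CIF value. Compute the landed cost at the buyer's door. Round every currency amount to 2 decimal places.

Total landed cost: GBP 518325.49

CFR: the seller pays costs through ocean freight to the destination port, but not insurance.
CIF value = CFR price + insurance = 502122.96 + 518.73 = 502641.69
Import duty = 502641.69 × 3% = 15079.25
Buyer bears: insurance 518.73 + delivery 604.55 + duty 15079.25 = 16202.53
Landed cost = invoice 502122.96 + 16202.53 = 518325.49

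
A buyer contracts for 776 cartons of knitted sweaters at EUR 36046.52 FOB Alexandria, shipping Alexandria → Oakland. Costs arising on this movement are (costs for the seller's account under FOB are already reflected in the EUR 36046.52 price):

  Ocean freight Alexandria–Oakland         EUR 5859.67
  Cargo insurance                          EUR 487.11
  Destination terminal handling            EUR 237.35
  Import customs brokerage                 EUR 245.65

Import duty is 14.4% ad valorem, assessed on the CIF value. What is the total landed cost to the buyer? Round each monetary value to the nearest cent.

FOB: the seller bears costs until goods are on board at the origin port; the buyer bears freight, insurance and all costs thereafter.
CIF value = FOB price + freight + insurance = 36046.52 + 5859.67 + 487.11 = 42393.30
Import duty = 42393.30 × 14.4% = 6104.64
Buyer bears: freight 5859.67 + insurance 487.11 + destination terminal 237.35 + brokerage 245.65 + duty 6104.64 = 12934.42
Landed cost = invoice 36046.52 + 12934.42 = 48980.94

Total landed cost: EUR 48980.94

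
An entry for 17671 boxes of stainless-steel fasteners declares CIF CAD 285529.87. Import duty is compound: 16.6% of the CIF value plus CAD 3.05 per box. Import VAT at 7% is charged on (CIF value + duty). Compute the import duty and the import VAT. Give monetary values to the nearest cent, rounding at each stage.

Import duty: CAD 101294.51; import VAT: CAD 27077.71

Ad valorem component: 285529.87 × 16.6% = 47397.96
Specific component: 17671 × 3.05 = 53896.55
Import duty = 47397.96 + 53896.55 = 101294.51
VAT base = CIF + duty = 285529.87 + 101294.51 = 386824.38
Import VAT = 386824.38 × 7% = 27077.71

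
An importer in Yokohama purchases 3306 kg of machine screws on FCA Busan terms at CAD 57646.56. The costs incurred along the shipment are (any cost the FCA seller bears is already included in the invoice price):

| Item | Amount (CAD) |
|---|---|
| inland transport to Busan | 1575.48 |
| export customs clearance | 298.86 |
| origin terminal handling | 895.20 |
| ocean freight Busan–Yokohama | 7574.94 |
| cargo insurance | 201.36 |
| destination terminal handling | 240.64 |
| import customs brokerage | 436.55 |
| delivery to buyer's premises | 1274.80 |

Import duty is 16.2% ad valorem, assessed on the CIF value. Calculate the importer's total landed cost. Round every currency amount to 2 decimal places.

FCA: the seller delivers export-cleared goods to the carrier; the buyer bears costs from that point.
Already in the invoice (seller's account under FCA): inland to port, export clearance — exclude.
CIF value = FCA price + origin terminal + freight + insurance = 57646.56 + 895.20 + 7574.94 + 201.36 = 66318.06
Import duty = 66318.06 × 16.2% = 10743.53
Buyer bears: origin terminal 895.20 + freight 7574.94 + insurance 201.36 + destination terminal 240.64 + brokerage 436.55 + delivery 1274.80 + duty 10743.53 = 21367.02
Landed cost = invoice 57646.56 + 21367.02 = 79013.58

Total landed cost: CAD 79013.58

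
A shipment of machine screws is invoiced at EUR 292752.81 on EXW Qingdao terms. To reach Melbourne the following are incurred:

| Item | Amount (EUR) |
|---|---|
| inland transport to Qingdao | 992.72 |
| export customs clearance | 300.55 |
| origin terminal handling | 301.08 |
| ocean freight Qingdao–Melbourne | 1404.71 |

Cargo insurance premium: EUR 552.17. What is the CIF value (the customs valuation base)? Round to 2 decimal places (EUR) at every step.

CIF = EXW price + pre-shipment costs + freight + insurance
CIF = 292752.81 + 992.72 + 300.55 + 301.08 + 1404.71 + 552.17 = 296304.04

CIF value: EUR 296304.04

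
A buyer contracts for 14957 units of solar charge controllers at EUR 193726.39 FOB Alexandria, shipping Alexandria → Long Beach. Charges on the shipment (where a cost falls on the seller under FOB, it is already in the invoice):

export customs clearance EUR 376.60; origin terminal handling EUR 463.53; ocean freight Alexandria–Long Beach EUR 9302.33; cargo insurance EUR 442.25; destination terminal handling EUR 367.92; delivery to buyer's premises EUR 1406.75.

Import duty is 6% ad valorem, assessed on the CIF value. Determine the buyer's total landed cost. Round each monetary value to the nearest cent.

FOB: the seller bears costs until goods are on board at the origin port; the buyer bears freight, insurance and all costs thereafter.
Already in the invoice (seller's account under FOB): export clearance, origin terminal — exclude.
CIF value = FOB price + freight + insurance = 193726.39 + 9302.33 + 442.25 = 203470.97
Import duty = 203470.97 × 6% = 12208.26
Buyer bears: freight 9302.33 + insurance 442.25 + destination terminal 367.92 + delivery 1406.75 + duty 12208.26 = 23727.51
Landed cost = invoice 193726.39 + 23727.51 = 217453.90

Total landed cost: EUR 217453.90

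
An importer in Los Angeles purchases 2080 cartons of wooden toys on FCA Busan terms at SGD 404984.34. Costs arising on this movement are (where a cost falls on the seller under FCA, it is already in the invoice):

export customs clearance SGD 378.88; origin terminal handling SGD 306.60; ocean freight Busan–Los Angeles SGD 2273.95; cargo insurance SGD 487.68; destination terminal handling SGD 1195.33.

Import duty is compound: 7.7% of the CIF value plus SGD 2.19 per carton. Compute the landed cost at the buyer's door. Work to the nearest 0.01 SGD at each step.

Total landed cost: SGD 445223.15

FCA: the seller delivers export-cleared goods to the carrier; the buyer bears costs from that point.
Already in the invoice (seller's account under FCA): export clearance — exclude.
CIF value = FCA price + origin terminal + freight + insurance = 404984.34 + 306.60 + 2273.95 + 487.68 = 408052.57
Ad valorem component: 408052.57 × 7.7% = 31420.05
Specific component: 2080 × 2.19 = 4555.20
Import duty = 31420.05 + 4555.20 = 35975.25
Buyer bears: origin terminal 306.60 + freight 2273.95 + insurance 487.68 + destination terminal 1195.33 + duty 35975.25 = 40238.81
Landed cost = invoice 404984.34 + 40238.81 = 445223.15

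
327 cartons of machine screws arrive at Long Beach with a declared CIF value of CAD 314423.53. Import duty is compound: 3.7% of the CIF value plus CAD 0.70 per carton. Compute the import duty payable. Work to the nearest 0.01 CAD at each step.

Ad valorem component: 314423.53 × 3.7% = 11633.67
Specific component: 327 × 0.70 = 228.90
Import duty = 11633.67 + 228.90 = 11862.57

Import duty: CAD 11862.57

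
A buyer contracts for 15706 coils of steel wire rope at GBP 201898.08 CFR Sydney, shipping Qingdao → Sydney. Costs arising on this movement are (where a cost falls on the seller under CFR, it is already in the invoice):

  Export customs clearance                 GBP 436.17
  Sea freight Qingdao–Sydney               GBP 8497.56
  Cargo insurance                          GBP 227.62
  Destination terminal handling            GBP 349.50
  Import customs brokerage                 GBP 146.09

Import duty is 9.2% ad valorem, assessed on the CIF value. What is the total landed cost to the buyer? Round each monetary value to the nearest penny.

Total landed cost: GBP 221216.85

CFR: the seller pays costs through ocean freight to the destination port, but not insurance.
Already in the invoice (seller's account under CFR): export clearance, freight — exclude.
CIF value = CFR price + insurance = 201898.08 + 227.62 = 202125.70
Import duty = 202125.70 × 9.2% = 18595.56
Buyer bears: insurance 227.62 + destination terminal 349.50 + brokerage 146.09 + duty 18595.56 = 19318.77
Landed cost = invoice 201898.08 + 19318.77 = 221216.85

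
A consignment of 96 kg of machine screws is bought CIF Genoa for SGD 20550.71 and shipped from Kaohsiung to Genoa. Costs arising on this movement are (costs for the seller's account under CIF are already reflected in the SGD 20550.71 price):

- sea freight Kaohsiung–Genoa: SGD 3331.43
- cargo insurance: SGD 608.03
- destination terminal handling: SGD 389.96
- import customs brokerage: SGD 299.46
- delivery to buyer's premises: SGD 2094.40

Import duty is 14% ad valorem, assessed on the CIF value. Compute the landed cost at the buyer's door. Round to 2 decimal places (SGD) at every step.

Total landed cost: SGD 26211.63

CIF: the seller pays costs through ocean freight and marine insurance to the destination port.
Already in the invoice (seller's account under CIF): freight, insurance — exclude.
The CIF price already equals the CIF value: 20550.71
Import duty = 20550.71 × 14% = 2877.10
Buyer bears: destination terminal 389.96 + brokerage 299.46 + delivery 2094.40 + duty 2877.10 = 5660.92
Landed cost = invoice 20550.71 + 5660.92 = 26211.63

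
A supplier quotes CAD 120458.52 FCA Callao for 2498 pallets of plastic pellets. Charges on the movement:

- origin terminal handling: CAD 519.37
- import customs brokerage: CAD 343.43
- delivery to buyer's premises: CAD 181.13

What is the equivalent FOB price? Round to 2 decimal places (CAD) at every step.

FOB price: CAD 120977.89

Not relevant to the conversion: delivery, brokerage — on the buyer under both terms; not part of either seller's price.
From FCA to FOB, the seller additionally bears: origin terminal.
FOB price = 120458.52 + 519.37 = 120977.89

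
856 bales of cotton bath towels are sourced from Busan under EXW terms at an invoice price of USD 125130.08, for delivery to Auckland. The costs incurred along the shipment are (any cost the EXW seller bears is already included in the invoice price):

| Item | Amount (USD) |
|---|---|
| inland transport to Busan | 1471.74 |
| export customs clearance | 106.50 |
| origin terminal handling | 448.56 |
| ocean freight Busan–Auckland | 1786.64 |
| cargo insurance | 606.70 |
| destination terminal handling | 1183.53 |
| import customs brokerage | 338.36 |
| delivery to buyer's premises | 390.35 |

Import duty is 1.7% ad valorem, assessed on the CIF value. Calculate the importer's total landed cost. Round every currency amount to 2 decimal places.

EXW: the seller makes goods available at their premises; the buyer bears all onward costs.
CIF value = EXW price + inland to port + export clearance + origin terminal + freight + insurance = 125130.08 + 1471.74 + 106.50 + 448.56 + 1786.64 + 606.70 = 129550.22
Import duty = 129550.22 × 1.7% = 2202.35
Buyer bears: inland to port 1471.74 + export clearance 106.50 + origin terminal 448.56 + freight 1786.64 + insurance 606.70 + destination terminal 1183.53 + brokerage 338.36 + delivery 390.35 + duty 2202.35 = 8534.73
Landed cost = invoice 125130.08 + 8534.73 = 133664.81

Total landed cost: USD 133664.81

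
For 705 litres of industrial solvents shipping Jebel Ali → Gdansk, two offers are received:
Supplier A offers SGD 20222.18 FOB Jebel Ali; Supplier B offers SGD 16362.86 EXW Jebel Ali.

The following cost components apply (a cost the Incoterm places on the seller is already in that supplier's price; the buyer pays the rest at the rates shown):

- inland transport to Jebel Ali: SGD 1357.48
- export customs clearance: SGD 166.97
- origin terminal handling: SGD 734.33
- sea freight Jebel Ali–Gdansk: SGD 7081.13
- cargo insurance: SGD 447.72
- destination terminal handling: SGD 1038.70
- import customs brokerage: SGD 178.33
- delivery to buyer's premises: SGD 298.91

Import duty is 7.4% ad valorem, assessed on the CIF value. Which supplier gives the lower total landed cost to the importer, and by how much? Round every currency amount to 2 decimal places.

Supplier A (FOB):
CIF value = FOB price + freight + insurance = 20222.18 + 7081.13 + 447.72 = 27751.03
Import duty = 27751.03 × 7.4% = 2053.58
Buyer bears (A): 7081.13 + 447.72 + 1038.70 + 178.33 + 298.91 = 9044.79
Landed cost (A) = invoice 20222.18 + 9044.79 + duty 2053.58 = 31320.55
Supplier B (EXW):
CIF value = EXW price + inland to port + export clearance + origin terminal + freight + insurance = 16362.86 + 1357.48 + 166.97 + 734.33 + 7081.13 + 447.72 = 26150.49
Import duty = 26150.49 × 7.4% = 1935.14
Buyer bears (B): 1357.48 + 166.97 + 734.33 + 7081.13 + 447.72 + 1038.70 + 178.33 + 298.91 = 11303.57
Landed cost (B) = invoice 16362.86 + 11303.57 + duty 1935.14 = 29601.57
Difference = |31320.55 − 29601.57| = 1718.98

Supplier B is cheaper by SGD 1718.98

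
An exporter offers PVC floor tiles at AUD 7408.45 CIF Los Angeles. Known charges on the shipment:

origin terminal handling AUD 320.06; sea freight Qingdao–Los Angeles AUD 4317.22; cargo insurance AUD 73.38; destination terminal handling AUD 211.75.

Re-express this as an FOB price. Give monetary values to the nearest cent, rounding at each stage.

Not relevant to the conversion: origin terminal — on the seller under both CIF and FOB; already in the CIF price and stays in the FOB price. destination terminal — on the buyer under both terms; not part of either seller's price.
From CIF to FOB, the seller no longer bears: freight, insurance.
FOB price = 7408.45 − 4317.22 − 73.38 = 3017.85

FOB price: AUD 3017.85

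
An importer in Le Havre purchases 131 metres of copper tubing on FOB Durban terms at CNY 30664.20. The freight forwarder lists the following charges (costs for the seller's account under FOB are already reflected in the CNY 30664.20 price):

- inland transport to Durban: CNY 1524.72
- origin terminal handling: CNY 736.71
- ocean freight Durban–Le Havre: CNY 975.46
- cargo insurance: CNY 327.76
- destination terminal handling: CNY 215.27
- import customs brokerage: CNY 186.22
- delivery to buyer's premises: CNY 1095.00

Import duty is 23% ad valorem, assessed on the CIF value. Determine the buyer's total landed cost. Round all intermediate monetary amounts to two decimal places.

Total landed cost: CNY 40816.42

FOB: the seller bears costs until goods are on board at the origin port; the buyer bears freight, insurance and all costs thereafter.
Already in the invoice (seller's account under FOB): inland to port, origin terminal — exclude.
CIF value = FOB price + freight + insurance = 30664.20 + 975.46 + 327.76 = 31967.42
Import duty = 31967.42 × 23% = 7352.51
Buyer bears: freight 975.46 + insurance 327.76 + destination terminal 215.27 + brokerage 186.22 + delivery 1095.00 + duty 7352.51 = 10152.22
Landed cost = invoice 30664.20 + 10152.22 = 40816.42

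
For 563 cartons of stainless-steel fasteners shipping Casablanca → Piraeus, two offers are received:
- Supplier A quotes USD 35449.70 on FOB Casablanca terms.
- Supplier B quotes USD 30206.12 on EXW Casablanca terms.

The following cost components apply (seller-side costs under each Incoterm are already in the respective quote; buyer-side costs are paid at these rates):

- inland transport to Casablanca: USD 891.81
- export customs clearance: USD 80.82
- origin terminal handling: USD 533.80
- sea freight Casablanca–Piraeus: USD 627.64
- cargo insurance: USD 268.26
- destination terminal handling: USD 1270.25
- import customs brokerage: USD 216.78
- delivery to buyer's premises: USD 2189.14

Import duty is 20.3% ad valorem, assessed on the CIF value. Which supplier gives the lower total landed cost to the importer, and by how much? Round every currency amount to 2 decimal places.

Supplier B is cheaper by USD 4495.79

Supplier A (FOB):
CIF value = FOB price + freight + insurance = 35449.70 + 627.64 + 268.26 = 36345.60
Import duty = 36345.60 × 20.3% = 7378.16
Buyer bears (A): 627.64 + 268.26 + 1270.25 + 216.78 + 2189.14 = 4572.07
Landed cost (A) = invoice 35449.70 + 4572.07 + duty 7378.16 = 47399.93
Supplier B (EXW):
CIF value = EXW price + inland to port + export clearance + origin terminal + freight + insurance = 30206.12 + 891.81 + 80.82 + 533.80 + 627.64 + 268.26 = 32608.45
Import duty = 32608.45 × 20.3% = 6619.52
Buyer bears (B): 891.81 + 80.82 + 533.80 + 627.64 + 268.26 + 1270.25 + 216.78 + 2189.14 = 6078.50
Landed cost (B) = invoice 30206.12 + 6078.50 + duty 6619.52 = 42904.14
Difference = |47399.93 − 42904.14| = 4495.79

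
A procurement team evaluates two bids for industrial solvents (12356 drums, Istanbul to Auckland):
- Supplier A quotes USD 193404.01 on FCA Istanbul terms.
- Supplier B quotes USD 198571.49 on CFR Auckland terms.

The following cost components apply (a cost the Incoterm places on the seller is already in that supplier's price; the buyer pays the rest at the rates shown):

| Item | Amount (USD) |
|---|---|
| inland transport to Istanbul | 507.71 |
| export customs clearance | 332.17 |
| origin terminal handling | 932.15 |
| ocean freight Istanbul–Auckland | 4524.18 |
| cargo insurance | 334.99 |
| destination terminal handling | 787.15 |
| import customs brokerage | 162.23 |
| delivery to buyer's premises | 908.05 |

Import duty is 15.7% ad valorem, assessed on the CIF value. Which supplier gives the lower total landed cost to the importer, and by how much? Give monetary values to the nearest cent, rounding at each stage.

Supplier B is cheaper by USD 334.20

Supplier A (FCA):
CIF value = FCA price + origin terminal + freight + insurance = 193404.01 + 932.15 + 4524.18 + 334.99 = 199195.33
Import duty = 199195.33 × 15.7% = 31273.67
Buyer bears (A): 932.15 + 4524.18 + 334.99 + 787.15 + 162.23 + 908.05 = 7648.75
Landed cost (A) = invoice 193404.01 + 7648.75 + duty 31273.67 = 232326.43
Supplier B (CFR):
CIF value = CFR price + insurance = 198571.49 + 334.99 = 198906.48
Import duty = 198906.48 × 15.7% = 31228.32
Buyer bears (B): 334.99 + 787.15 + 162.23 + 908.05 = 2192.42
Landed cost (B) = invoice 198571.49 + 2192.42 + duty 31228.32 = 231992.23
Difference = |232326.43 − 231992.23| = 334.20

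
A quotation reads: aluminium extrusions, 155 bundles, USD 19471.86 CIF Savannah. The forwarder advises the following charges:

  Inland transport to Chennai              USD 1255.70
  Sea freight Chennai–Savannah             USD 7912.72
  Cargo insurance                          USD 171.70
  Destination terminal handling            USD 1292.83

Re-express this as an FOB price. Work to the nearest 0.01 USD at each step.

Not relevant to the conversion: inland to port — on the seller under both CIF and FOB; already in the CIF price and stays in the FOB price. destination terminal — on the buyer under both terms; not part of either seller's price.
From CIF to FOB, the seller no longer bears: freight, insurance.
FOB price = 19471.86 − 7912.72 − 171.70 = 11387.44

FOB price: USD 11387.44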